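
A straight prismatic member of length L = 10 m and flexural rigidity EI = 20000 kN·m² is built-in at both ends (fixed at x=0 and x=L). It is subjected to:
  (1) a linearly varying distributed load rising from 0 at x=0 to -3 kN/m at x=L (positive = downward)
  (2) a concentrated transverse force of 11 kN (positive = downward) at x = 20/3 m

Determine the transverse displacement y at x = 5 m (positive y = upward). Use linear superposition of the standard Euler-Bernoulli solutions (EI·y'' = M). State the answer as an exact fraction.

y(5) = -7/41472 m

Load 1 — triangular load w₀=-3 kN/m (0→w₀ over full span):
  y_1 = -w₀x²(L-x)²(x+2L)/(120LEI) = -(-3)·5²·(10-5)²·(5+2·10)/(120·10·20000) = 1/512 m
Load 2 — point force P=11 kN at a=20/3 m (b=L-a=10/3):
  y_2 = -Pb²x²(3aL-(3a+b)x)/(6L³EI)  [x≤a] = -11·(10/3)²·5²·(3·(20/3)·10-(3·(20/3)+(10/3))·5)/(6·10³·20000) = -11/5184 m
Superposition: y = Σ y_i = -7/41472 m ≈ -0.000169 m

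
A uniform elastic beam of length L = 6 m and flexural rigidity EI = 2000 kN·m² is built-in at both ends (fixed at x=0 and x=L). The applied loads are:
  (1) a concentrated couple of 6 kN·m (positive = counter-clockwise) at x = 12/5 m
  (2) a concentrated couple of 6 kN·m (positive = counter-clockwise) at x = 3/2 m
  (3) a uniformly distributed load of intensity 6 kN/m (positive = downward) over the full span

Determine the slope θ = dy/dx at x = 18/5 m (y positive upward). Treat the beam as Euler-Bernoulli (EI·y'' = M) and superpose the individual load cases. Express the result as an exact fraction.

θ(18/5) = 4329/2500000 rad

Load 1 — applied couple M₀=6 kN·m at a=12/5 m (b=L-a=18/5):
  θ_1 = (R_Ax²/2 - M_Ax - M₀(x-a))/EI  [x>a] with R_A=36/25, M_A=18/25 = ((36/25)·(18/5)²/2 - (18/25)·(18/5) - 6·((18/5)-(12/5)))/2000 = -18/78125 rad
Load 2 — applied couple M₀=6 kN·m at a=3/2 m (b=L-a=9/2):
  θ_2 = (R_Ax²/2 - M_Ax - M₀(x-a))/EI  [x>a] with R_A=9/8, M_A=-9/8 = ((9/8)·(18/5)²/2 - (-9/8)·(18/5) - 6·((18/5)-(3/2)))/2000 = -63/100000 rad
Load 3 — uniform load w=6 kN/m over full span:
  θ_3 = -wx(L-x)(L-2x)/(12EI) = -6·(18/5)·(6-(18/5))·(6-2·(18/5))/(12·2000) = 81/31250 rad
Superposition: θ = Σ θ_i = 4329/2500000 rad ≈ 0.001732 rad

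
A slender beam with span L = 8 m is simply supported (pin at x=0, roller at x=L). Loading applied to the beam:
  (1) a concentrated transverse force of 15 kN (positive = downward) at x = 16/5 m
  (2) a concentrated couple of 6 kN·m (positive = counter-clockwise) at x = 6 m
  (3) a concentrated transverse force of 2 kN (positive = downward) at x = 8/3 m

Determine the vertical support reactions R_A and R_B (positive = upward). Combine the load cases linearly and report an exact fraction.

R_A = 133/12 kN, R_B = 71/12 kN

Load 1 — point force P=15 kN at a=16/5 m (b=L-a=24/5):
  R_A = Pb/L = 15·(24/5)/8 = 9 kN
  R_B = Pa/L = 15·(16/5)/8 = 6 kN
Load 2 — applied couple M₀=6 kN·m at a=6 m (b=L-a=2):
  R_A = M₀/L = 6/8 = 3/4 kN
  R_B = -M₀/L = -6/8 = -3/4 kN
Load 3 — point force P=2 kN at a=8/3 m (b=L-a=16/3):
  R_A = Pb/L = 2·(16/3)/8 = 4/3 kN
  R_B = Pa/L = 2·(8/3)/8 = 2/3 kN
Superposition: R_A = 133/12 kN, R_B = 71/12 kN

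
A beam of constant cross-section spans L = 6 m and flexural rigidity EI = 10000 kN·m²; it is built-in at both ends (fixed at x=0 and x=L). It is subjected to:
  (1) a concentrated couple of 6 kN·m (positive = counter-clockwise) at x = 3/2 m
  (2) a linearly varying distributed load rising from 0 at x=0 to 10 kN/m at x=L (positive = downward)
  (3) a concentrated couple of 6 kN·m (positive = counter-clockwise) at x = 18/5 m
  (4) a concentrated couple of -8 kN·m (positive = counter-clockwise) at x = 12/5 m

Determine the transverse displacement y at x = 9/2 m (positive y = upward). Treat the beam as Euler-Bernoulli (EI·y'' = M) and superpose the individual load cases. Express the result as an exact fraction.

Load 1 — applied couple M₀=6 kN·m at a=3/2 m (b=L-a=9/2):
  y_1 = (R_Ax³/6 - M_Ax²/2 - M₀(x-a)²/2)/EI  [x>a] with R_A=9/8, M_A=-9/8 = ((9/8)·(9/2)³/6 - (-9/8)·(9/2)²/2 - 6·((9/2)-(3/2))²/2)/10000 = 189/1280000 m
Load 2 — triangular load w₀=10 kN/m (0→w₀ over full span):
  y_2 = -w₀x²(L-x)²(x+2L)/(120LEI) = -10·(9/2)²·(6-(9/2))²·((9/2)+2·6)/(120·6·10000) = -2673/2560000 m
Load 3 — applied couple M₀=6 kN·m at a=18/5 m (b=L-a=12/5):
  y_3 = (R_Ax³/6 - M_Ax²/2 - M₀(x-a)²/2)/EI  [x>a] with R_A=36/25, M_A=48/25 = ((36/25)·(9/2)³/6 - (48/25)·(9/2)²/2 - 6·((9/2)-(18/5))²/2)/10000 = 0 m
Load 4 — applied couple M₀=-8 kN·m at a=12/5 m (b=L-a=18/5):
  y_4 = (R_Ax³/6 - M_Ax²/2 - M₀(x-a)²/2)/EI  [x>a] with R_A=-48/25, M_A=-24/25 = ((-48/25)·(9/2)³/6 - (-24/25)·(9/2)²/2 - (-8)·((9/2)-(12/5))²/2)/10000 = -9/50000 m
Superposition: y = Σ y_i = -13779/12800000 m ≈ -0.001076 m

y(9/2) = -13779/12800000 m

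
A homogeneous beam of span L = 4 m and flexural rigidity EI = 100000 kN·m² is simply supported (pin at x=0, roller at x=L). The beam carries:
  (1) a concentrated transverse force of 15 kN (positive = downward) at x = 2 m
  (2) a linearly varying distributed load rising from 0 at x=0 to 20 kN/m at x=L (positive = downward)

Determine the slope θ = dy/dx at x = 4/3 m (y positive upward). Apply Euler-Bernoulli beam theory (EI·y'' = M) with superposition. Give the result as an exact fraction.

θ(4/3) = -5353/24300000 rad

Load 1 — point force P=15 kN at a=2 m (b=L-a=2):
  θ_1 = -Pb(L²-b²-3x²)/(6LEI)  [x≤a] = -15·2·(4²-2²-3·(4/3)²)/(6·4·100000) = -1/12000 rad
Load 2 — triangular load w₀=20 kN/m (0→w₀ over full span):
  θ_2 = -w₀(7L⁴-30L²x²+15x⁴)/(360LEI) = -20·(7·4⁴-30·4²·(4/3)²+15·(4/3)⁴)/(360·4·100000) = -104/759375 rad
Superposition: θ = Σ θ_i = -5353/24300000 rad ≈ -0.000220 rad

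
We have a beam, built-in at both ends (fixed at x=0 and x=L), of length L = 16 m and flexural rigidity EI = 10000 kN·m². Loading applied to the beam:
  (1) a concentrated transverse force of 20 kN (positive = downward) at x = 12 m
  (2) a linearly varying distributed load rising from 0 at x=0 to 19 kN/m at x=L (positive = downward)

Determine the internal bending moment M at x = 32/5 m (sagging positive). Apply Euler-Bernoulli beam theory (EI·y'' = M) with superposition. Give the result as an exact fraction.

M(32/5) = 10353/125 kN·m

Load 1 — point force P=20 kN at a=12 m (b=L-a=4):
  M_1 = Pb²(3a+b)x/L³ - Pab²/L²  [x≤a] = 20·4²·(3·12+4)·(32/5)/16³ - 20·12·4²/16² = 5 kN·m
Load 2 — triangular load w₀=19 kN/m (0→w₀ over full span):
  M_2 = 3w₀Lx/20 - w₀L²/30 - w₀x³/(6L) = 3·19·16·(32/5)/20 - 19·16²/30 - 19·(32/5)³/(6·16) = 9728/125 kN·m
Superposition: M = Σ M_i = 10353/125 kN·m ≈ 82.824000 kN·m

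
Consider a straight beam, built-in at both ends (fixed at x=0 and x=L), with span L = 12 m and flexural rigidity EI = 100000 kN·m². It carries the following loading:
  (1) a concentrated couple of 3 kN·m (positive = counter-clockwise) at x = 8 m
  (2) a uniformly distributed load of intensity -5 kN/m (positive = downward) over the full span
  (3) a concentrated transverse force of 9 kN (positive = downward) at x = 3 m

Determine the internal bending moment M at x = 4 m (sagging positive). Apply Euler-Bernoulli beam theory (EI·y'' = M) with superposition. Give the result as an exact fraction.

Load 1 — applied couple M₀=3 kN·m at a=8 m (b=L-a=4):
  M_1 = R_Ax - M_A  [x≤a] with R_A=1/3, M_A=1 = (1/3)·4 - 1 = 1/3 kN·m
Load 2 — uniform load w=-5 kN/m over full span:
  M_2 = wLx/2 - wL²/12 - wx²/2 = (-5)·12·4/2 - (-5)·12²/12 - (-5)·4²/2 = -20 kN·m
Load 3 — point force P=9 kN at a=3 m (b=L-a=9):
  M_3 = Pa²(a+3b)(L-x)/L³ - Pa²b/L²  [x>a] = 9·3²·(3+3·9)·(12-4)/12³ - 9·3²·9/12² = 99/16 kN·m
Superposition: M = Σ M_i = -647/48 kN·m ≈ -13.479167 kN·m

M(4) = -647/48 kN·m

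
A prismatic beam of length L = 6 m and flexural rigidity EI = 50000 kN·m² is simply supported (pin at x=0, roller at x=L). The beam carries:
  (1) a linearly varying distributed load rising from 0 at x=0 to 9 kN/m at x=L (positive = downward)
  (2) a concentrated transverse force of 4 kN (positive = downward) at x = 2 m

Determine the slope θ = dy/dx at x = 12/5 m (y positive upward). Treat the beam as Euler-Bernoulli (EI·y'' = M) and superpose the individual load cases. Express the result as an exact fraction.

Load 1 — triangular load w₀=9 kN/m (0→w₀ over full span):
  θ_1 = -w₀(7L⁴-30L²x²+15x⁴)/(360LEI) = -9·(7·6⁴-30·6²·(12/5)²+15·(12/5)⁴)/(360·6·50000) = -8721/31250000 rad
Load 2 — point force P=4 kN at a=2 m (b=L-a=4):
  θ_2 = -Pa(2L²-6Lx+3x²+a²)/(6LEI)  [x>a] = -4·2·(2·6²-6·6·(12/5)+3·(12/5)²+2²)/(6·6·50000) = -43/1406250 rad
Superposition: θ = Σ θ_i = -87089/281250000 rad ≈ -0.000310 rad

θ(12/5) = -87089/281250000 rad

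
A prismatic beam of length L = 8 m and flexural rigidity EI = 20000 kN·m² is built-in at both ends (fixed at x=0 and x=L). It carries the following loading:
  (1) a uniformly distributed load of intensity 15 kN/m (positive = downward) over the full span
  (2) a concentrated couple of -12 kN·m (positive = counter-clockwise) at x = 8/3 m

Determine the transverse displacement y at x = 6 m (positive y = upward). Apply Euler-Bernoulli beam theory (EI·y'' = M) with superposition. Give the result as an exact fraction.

Load 1 — uniform load w=15 kN/m over full span:
  y_1 = -wx²(L-x)²/(24EI) = -15·6²·(8-6)²/(24·20000) = -9/2000 m
Load 2 — applied couple M₀=-12 kN·m at a=8/3 m (b=L-a=16/3):
  y_2 = (R_Ax³/6 - M_Ax²/2 - M₀(x-a)²/2)/EI  [x>a] with R_A=-2, M_A=0 = ((-2)·6³/6 - 0·6²/2 - (-12)·(6-(8/3))²/2)/20000 = -1/3750 m
Superposition: y = Σ y_i = -143/30000 m ≈ -0.004767 m

y(6) = -143/30000 m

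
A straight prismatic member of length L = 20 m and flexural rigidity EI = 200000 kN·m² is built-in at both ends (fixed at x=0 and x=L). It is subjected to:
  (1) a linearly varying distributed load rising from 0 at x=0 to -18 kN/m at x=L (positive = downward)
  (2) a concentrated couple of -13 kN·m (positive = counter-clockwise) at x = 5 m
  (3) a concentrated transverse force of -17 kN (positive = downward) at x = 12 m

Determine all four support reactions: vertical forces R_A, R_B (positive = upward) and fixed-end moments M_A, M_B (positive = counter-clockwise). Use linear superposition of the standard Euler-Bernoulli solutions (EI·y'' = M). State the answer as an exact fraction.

Load 1 — triangular load w₀=-18 kN/m (0→w₀ over full span):
  R_A = 3w₀L/20 = 3·(-18)·20/20 = -54 kN
  M_A = w₀L²/30 = (-18)·20²/30 = -240 kN·m
  R_B = 7w₀L/20 = 7·(-18)·20/20 = -126 kN
  M_B = -w₀L²/20 = -(-18)·20²/20 = 360 kN·m
Load 2 — applied couple M₀=-13 kN·m at a=5 m (b=L-a=15):
  R_A = 6M₀ab/L³ = 6·(-13)·5·15/20³ = -117/160 kN
  M_A = M₀b(2a-b)/L² = (-13)·15·(2·5-15)/20² = 39/16 kN·m
  R_B = -6M₀ab/L³ = -6·(-13)·5·15/20³ = 117/160 kN
  M_B = M₀a(2b-a)/L² = (-13)·5·(2·15-5)/20² = -65/16 kN·m
Load 3 — point force P=-17 kN at a=12 m (b=L-a=8):
  R_A = Pb²(3a+b)/L³ = (-17)·8²·(3·12+8)/20³ = -748/125 kN
  M_A = Pab²/L² = (-17)·12·8²/20² = -816/25 kN·m
  R_B = Pa²(a+3b)/L³ = (-17)·12²·(12+3·8)/20³ = -1377/125 kN
  M_B = -Pa²b/L² = -(-17)·12²·8/20² = 1224/25 kN·m
Superposition: R_A = -242861/4000 kN, M_A = -108081/400 kN·m, R_B = -545139/4000 kN, M_B = 161959/400 kN·m

R_A = -242861/4000 kN, M_A = -108081/400 kN·m, R_B = -545139/4000 kN, M_B = 161959/400 kN·m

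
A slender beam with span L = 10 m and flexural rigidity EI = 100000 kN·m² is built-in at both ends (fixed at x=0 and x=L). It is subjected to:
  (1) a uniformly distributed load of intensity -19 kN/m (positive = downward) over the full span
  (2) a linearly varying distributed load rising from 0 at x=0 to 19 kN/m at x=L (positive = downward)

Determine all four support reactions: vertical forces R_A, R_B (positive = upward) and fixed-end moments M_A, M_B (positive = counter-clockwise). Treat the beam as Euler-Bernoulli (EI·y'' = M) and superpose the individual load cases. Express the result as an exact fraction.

R_A = -133/2 kN, M_A = -95 kN·m, R_B = -57/2 kN, M_B = 190/3 kN·m

Load 1 — uniform load w=-19 kN/m over full span:
  R_A = wL/2 = (-19)·10/2 = -95 kN
  M_A = wL²/12 = (-19)·10²/12 = -475/3 kN·m
  R_B = wL/2 = (-19)·10/2 = -95 kN
  M_B = -wL²/12 = -(-19)·10²/12 = 475/3 kN·m
Load 2 — triangular load w₀=19 kN/m (0→w₀ over full span):
  R_A = 3w₀L/20 = 3·19·10/20 = 57/2 kN
  M_A = w₀L²/30 = 19·10²/30 = 190/3 kN·m
  R_B = 7w₀L/20 = 7·19·10/20 = 133/2 kN
  M_B = -w₀L²/20 = -19·10²/20 = -95 kN·m
Superposition: R_A = -133/2 kN, M_A = -95 kN·m, R_B = -57/2 kN, M_B = 190/3 kN·m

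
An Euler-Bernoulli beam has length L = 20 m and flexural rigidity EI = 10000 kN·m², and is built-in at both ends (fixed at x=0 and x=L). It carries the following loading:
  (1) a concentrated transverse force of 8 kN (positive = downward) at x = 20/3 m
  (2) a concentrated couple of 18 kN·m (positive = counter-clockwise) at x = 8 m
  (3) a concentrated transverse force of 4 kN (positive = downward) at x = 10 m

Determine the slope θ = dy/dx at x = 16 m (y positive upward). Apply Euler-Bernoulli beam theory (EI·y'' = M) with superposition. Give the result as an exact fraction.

θ(16) = 17779/4218750 rad

Load 1 — point force P=8 kN at a=20/3 m (b=L-a=40/3):
  θ_1 = Pa²(L-x)(2bL-(3b+a)(L-x))/(2L³EI)  [x>a] = 8·(20/3)²·(20-16)·(2·(40/3)·20-(3·(40/3)+(20/3))·(20-16))/(2·20³·10000) = 52/16875 rad
Load 2 — applied couple M₀=18 kN·m at a=8 m (b=L-a=12):
  θ_2 = (R_Ax²/2 - M_Ax - M₀(x-a))/EI  [x>a] with R_A=162/125, M_A=54/25 = ((162/125)·16²/2 - (54/25)·16 - 18·(16-8))/10000 = -99/78125 rad
Load 3 — point force P=4 kN at a=10 m (b=L-a=10):
  θ_3 = Pa²(L-x)(2bL-(3b+a)(L-x))/(2L³EI)  [x>a] = 4·10²·(20-16)·(2·10·20-(3·10+10)·(20-16))/(2·20³·10000) = 3/1250 rad
Superposition: θ = Σ θ_i = 17779/4218750 rad ≈ 0.004214 rad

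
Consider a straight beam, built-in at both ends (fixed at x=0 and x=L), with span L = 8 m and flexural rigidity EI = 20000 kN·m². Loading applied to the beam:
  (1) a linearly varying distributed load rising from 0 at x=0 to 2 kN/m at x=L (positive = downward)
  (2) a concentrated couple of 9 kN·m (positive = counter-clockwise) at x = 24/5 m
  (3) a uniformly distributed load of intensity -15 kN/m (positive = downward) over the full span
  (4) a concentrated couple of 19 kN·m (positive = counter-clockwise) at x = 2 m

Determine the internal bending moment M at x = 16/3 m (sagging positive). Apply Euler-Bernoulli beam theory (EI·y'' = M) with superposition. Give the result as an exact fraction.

M(16/3) = -935771/32400 kN·m

Load 1 — triangular load w₀=2 kN/m (0→w₀ over full span):
  M_1 = 3w₀Lx/20 - w₀L²/30 - w₀x³/(6L) = 3·2·8·(16/3)/20 - 2·8²/30 - 2·(16/3)³/(6·8) = 896/405 kN·m
Load 2 — applied couple M₀=9 kN·m at a=24/5 m (b=L-a=16/5):
  M_2 = R_Ax - M_A - M₀  [x>a] with R_A=81/50, M_A=72/25 = (81/50)·(16/3) - (72/25) - 9 = -81/25 kN·m
Load 3 — uniform load w=-15 kN/m over full span:
  M_3 = wLx/2 - wL²/12 - wx²/2 = (-15)·8·(16/3)/2 - (-15)·8²/12 - (-15)·(16/3)²/2 = -80/3 kN·m
Load 4 — applied couple M₀=19 kN·m at a=2 m (b=L-a=6):
  M_4 = R_Ax - M_A - M₀  [x>a] with R_A=171/64, M_A=-57/16 = (171/64)·(16/3) - (-57/16) - 19 = -19/16 kN·m
Superposition: M = Σ M_i = -935771/32400 kN·m ≈ -28.881821 kN·m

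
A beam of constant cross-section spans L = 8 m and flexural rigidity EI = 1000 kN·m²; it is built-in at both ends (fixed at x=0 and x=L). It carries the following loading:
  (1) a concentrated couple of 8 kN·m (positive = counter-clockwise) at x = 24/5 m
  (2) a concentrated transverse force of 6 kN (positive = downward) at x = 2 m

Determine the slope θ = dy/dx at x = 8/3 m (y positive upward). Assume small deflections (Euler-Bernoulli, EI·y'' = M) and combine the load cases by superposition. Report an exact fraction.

θ(8/3) = -19/6250 rad

Load 1 — applied couple M₀=8 kN·m at a=24/5 m (b=L-a=16/5):
  θ_1 = (R_Ax²/2 - M_Ax)/EI  [x≤a] with R_A=36/25, M_A=64/25 = ((36/25)·(8/3)²/2 - (64/25)·(8/3))/1000 = -16/9375 rad
Load 2 — point force P=6 kN at a=2 m (b=L-a=6):
  θ_2 = Pa²(L-x)(2bL-(3b+a)(L-x))/(2L³EI)  [x>a] = 6·2²·(8-(8/3))·(2·6·8-(3·6+2)·(8-(8/3)))/(2·8³·1000) = -1/750 rad
Superposition: θ = Σ θ_i = -19/6250 rad ≈ -0.003040 rad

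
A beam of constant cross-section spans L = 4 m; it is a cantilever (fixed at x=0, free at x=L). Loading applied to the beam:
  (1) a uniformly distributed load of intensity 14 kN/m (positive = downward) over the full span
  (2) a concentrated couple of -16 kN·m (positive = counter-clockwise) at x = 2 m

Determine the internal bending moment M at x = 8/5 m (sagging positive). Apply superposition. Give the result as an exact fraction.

M(8/5) = -1408/25 kN·m

Load 1 — uniform load w=14 kN/m over full span:
  M_1 = -w(L-x)²/2 = -14·(4-(8/5))²/2 = -1008/25 kN·m
Load 2 — applied couple M₀=-16 kN·m at a=2 m (b=L-a=2):
  M_2 = M₀  [x≤a] = (-16) = -16 kN·m
Superposition: M = Σ M_i = -1408/25 kN·m ≈ -56.320000 kN·m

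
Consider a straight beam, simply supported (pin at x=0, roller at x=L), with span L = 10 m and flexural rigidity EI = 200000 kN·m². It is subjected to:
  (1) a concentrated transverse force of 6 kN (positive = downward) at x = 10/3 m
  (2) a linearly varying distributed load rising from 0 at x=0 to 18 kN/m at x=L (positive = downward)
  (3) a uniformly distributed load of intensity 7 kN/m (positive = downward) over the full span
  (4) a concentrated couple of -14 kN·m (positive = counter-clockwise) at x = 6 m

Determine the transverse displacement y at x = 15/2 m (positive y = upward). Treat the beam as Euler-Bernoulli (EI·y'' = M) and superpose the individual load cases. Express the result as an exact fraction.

y(15/2) = -10931669/1382400000 m

Load 1 — point force P=6 kN at a=10/3 m (b=L-a=20/3):
  y_1 = -Pa(L-x)(2Lx-a²-x²)/(6LEI)  [x>a] = -6·(10/3)·(10-(15/2))·(2·10·(15/2)-(10/3)²-(15/2)²)/(6·10·200000) = -119/345600 m
Load 2 — triangular load w₀=18 kN/m (0→w₀ over full span):
  y_2 = -w₀x(7L⁴-10L²x²+3x⁴)/(360LEI) = -18·(15/2)·(7·10⁴-10·10²·(15/2)²+3·(15/2)⁴)/(360·10·200000) = -357/81920 m
Load 3 — uniform load w=7 kN/m over full span:
  y_3 = -wx(L³-2Lx²+x³)/(24EI) = -7·(15/2)·(10³-2·10·(15/2)²+(15/2)³)/(24·200000) = -133/40960 m
Load 4 — applied couple M₀=-14 kN·m at a=6 m (b=L-a=4):
  y_4 = (M₀x³/(6L)-M₀(x-a)²/2+C₁x)/EI  [x>a] with C₁=M₀(3b²-L²)/(6L)=182/15 = ((-14)·(15/2)³/(6·10)-(-14)·((15/2)-6)²/2+(182/15)·(15/2))/200000 = 133/3200000 m
Superposition: y = Σ y_i = -10931669/1382400000 m ≈ -0.007908 m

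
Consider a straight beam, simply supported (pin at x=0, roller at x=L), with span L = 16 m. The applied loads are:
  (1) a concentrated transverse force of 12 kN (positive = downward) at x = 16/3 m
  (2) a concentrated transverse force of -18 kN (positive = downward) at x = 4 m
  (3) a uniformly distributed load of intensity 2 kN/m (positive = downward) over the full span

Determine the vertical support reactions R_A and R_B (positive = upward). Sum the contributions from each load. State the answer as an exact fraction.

Load 1 — point force P=12 kN at a=16/3 m (b=L-a=32/3):
  R_A = Pb/L = 12·(32/3)/16 = 8 kN
  R_B = Pa/L = 12·(16/3)/16 = 4 kN
Load 2 — point force P=-18 kN at a=4 m (b=L-a=12):
  R_A = Pb/L = (-18)·12/16 = -27/2 kN
  R_B = Pa/L = (-18)·4/16 = -9/2 kN
Load 3 — uniform load w=2 kN/m over full span:
  R_A = wL/2 = 2·16/2 = 16 kN
  R_B = wL/2 = 2·16/2 = 16 kN
Superposition: R_A = 21/2 kN, R_B = 31/2 kN

R_A = 21/2 kN, R_B = 31/2 kN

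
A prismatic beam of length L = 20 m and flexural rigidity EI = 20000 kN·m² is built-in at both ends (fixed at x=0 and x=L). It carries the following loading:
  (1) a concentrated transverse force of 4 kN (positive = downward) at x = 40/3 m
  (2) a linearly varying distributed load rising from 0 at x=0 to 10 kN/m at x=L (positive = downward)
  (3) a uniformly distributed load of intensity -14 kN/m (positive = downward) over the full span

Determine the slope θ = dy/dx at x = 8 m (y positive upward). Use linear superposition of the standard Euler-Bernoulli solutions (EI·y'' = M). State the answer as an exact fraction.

θ(8) = 68/5625 rad

Load 1 — point force P=4 kN at a=40/3 m (b=L-a=20/3):
  θ_1 = -Pb²x(2aL-(3a+b)x)/(2L³EI)  [x≤a] = -4·(20/3)²·8·(2·(40/3)·20-(3·(40/3)+(20/3))·8)/(2·20³·20000) = -4/5625 rad
Load 2 — triangular load w₀=10 kN/m (0→w₀ over full span):
  θ_2 = -w₀(2x(L-x)(L-2x)(x+2L)+x²(L-x)²)/(120LEI) = -10·(2·8·(20-8)·(20-2·8)·(8+2·20)+8²·(20-8)²)/(120·20·20000) = -6/625 rad
Load 3 — uniform load w=-14 kN/m over full span:
  θ_3 = -wx(L-x)(L-2x)/(12EI) = -(-14)·8·(20-8)·(20-2·8)/(12·20000) = 14/625 rad
Superposition: θ = Σ θ_i = 68/5625 rad ≈ 0.012089 rad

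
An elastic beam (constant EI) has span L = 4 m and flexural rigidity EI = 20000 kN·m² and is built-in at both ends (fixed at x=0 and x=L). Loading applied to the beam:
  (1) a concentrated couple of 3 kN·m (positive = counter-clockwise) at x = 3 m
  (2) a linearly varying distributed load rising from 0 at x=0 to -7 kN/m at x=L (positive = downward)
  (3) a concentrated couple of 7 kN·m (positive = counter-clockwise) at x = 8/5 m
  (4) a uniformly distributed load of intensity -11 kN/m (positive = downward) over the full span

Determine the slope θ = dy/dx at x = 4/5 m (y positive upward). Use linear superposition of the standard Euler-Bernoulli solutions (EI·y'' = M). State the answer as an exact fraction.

Load 1 — applied couple M₀=3 kN·m at a=3 m (b=L-a=1):
  θ_1 = (R_Ax²/2 - M_Ax)/EI  [x≤a] with R_A=27/32, M_A=15/16 = ((27/32)·(4/5)²/2 - (15/16)·(4/5))/20000 = -3/125000 rad
Load 2 — triangular load w₀=-7 kN/m (0→w₀ over full span):
  θ_2 = -w₀(2x(L-x)(L-2x)(x+2L)+x²(L-x)²)/(120LEI) = -(-7)·(2·(4/5)·(4-(4/5))·(4-2·(4/5))·((4/5)+2·4)+(4/5)²·(4-(4/5))²)/(120·4·20000) = 98/1171875 rad
Load 3 — applied couple M₀=7 kN·m at a=8/5 m (b=L-a=12/5):
  θ_3 = (R_Ax²/2 - M_Ax)/EI  [x≤a] with R_A=63/25, M_A=21/25 = ((63/25)·(4/5)²/2 - (21/25)·(4/5))/20000 = 21/3125000 rad
Load 4 — uniform load w=-11 kN/m over full span:
  θ_4 = -wx(L-x)(L-2x)/(12EI) = -(-11)·(4/5)·(4-(4/5))·(4-2·(4/5))/(12·20000) = 22/78125 rad
Superposition: θ = Σ θ_i = 1631/4687500 rad ≈ 0.000348 rad

θ(4/5) = 1631/4687500 rad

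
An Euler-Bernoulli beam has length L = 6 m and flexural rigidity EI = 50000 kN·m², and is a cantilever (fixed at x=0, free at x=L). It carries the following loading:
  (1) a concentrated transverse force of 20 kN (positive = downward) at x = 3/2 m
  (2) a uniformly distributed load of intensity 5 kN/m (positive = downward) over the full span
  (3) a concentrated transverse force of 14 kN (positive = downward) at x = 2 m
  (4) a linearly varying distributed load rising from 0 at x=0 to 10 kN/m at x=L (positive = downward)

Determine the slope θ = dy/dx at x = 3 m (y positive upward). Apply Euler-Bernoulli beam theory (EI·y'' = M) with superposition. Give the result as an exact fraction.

Load 1 — point force P=20 kN at a=3/2 m (b=L-a=9/2):
  θ_1 = -Pa²/(2EI)  [x>a] = -20·(3/2)²/(2·50000) = -9/20000 rad
Load 2 — uniform load w=5 kN/m over full span:
  θ_2 = -wx(x²-3Lx+3L²)/(6EI) = -5·3·(3²-3·6·3+3·6²)/(6·50000) = -63/20000 rad
Load 3 — point force P=14 kN at a=2 m (b=L-a=4):
  θ_3 = -Pa²/(2EI)  [x>a] = -14·2²/(2·50000) = -7/12500 rad
Load 4 — triangular load w₀=10 kN/m (0→w₀ over full span):
  θ_4 = (w₀Lx²/4-w₀L²x/3-w₀x⁴/(24L))/EI = (10·6·3²/4-10·6²·3/3-10·3⁴/(24·6))/50000 = -369/80000 rad
Superposition: θ = Σ θ_i = -3509/400000 rad ≈ -0.008773 rad

θ(3) = -3509/400000 rad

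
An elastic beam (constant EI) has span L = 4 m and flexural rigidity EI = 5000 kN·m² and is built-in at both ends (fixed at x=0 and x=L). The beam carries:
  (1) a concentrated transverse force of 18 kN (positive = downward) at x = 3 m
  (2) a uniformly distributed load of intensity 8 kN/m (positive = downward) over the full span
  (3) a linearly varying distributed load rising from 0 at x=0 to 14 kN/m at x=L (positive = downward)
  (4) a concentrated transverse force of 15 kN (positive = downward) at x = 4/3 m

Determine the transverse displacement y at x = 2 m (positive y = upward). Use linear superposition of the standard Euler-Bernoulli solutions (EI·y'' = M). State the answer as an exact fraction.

Load 1 — point force P=18 kN at a=3 m (b=L-a=1):
  y_1 = -Pb²x²(3aL-(3a+b)x)/(6L³EI)  [x≤a] = -18·1²·2²·(3·3·4-(3·3+1)·2)/(6·4³·5000) = -3/5000 m
Load 2 — uniform load w=8 kN/m over full span:
  y_2 = -wx²(L-x)²/(24EI) = -8·2²·(4-2)²/(24·5000) = -2/1875 m
Load 3 — triangular load w₀=14 kN/m (0→w₀ over full span):
  y_3 = -w₀x²(L-x)²(x+2L)/(120LEI) = -14·2²·(4-2)²·(2+2·4)/(120·4·5000) = -7/7500 m
Load 4 — point force P=15 kN at a=4/3 m (b=L-a=8/3):
  y_4 = -Pa²(L-x)²(3bL-(3b+a)(L-x))/(6L³EI)  [x>a] = -15·(4/3)²·(4-2)²·(3·(8/3)·4-(3·(8/3)+(4/3))·(4-2))/(6·4³·5000) = -1/1350 m
Superposition: y = Σ y_i = -451/135000 m ≈ -0.003341 m

y(2) = -451/135000 m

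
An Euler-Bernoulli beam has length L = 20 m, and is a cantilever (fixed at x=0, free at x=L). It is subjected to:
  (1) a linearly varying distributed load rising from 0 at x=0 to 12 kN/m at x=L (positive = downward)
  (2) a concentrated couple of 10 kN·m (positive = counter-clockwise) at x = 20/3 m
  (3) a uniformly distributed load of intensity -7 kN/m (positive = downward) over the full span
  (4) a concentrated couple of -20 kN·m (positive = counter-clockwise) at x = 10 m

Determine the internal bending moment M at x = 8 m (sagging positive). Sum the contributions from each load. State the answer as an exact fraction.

M(8) = -1036/5 kN·m

Load 1 — triangular load w₀=12 kN/m (0→w₀ over full span):
  M_1 = w₀Lx/2 - w₀L²/3 - w₀x³/(6L) = 12·20·8/2 - 12·20²/3 - 12·8³/(6·20) = -3456/5 kN·m
Load 2 — applied couple M₀=10 kN·m at a=20/3 m (b=L-a=40/3):
  M_2 = 0  [x>a] = 0 kN·m
Load 3 — uniform load w=-7 kN/m over full span:
  M_3 = -w(L-x)²/2 = -(-7)·(20-8)²/2 = 504 kN·m
Load 4 — applied couple M₀=-20 kN·m at a=10 m (b=L-a=10):
  M_4 = M₀  [x≤a] = (-20) = -20 kN·m
Superposition: M = Σ M_i = -1036/5 kN·m ≈ -207.200000 kN·m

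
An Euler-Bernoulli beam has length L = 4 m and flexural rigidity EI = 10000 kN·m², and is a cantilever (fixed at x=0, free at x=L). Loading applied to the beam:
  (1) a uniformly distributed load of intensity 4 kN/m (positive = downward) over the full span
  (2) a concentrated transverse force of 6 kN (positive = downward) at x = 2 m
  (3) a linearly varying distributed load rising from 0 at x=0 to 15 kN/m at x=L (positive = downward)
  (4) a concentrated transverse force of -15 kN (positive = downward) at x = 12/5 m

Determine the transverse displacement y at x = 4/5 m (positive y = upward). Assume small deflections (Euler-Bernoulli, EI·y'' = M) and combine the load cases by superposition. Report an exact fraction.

y(4/5) = -14696/5859375 m

Load 1 — uniform load w=4 kN/m over full span:
  y_1 = -wx²(x²-4Lx+6L²)/(24EI) = -4·(4/5)²·((4/5)²-4·4·(4/5)+6·4²)/(24·10000) = -1048/1171875 m
Load 2 — point force P=6 kN at a=2 m (b=L-a=2):
  y_2 = -Px²(3a-x)/(6EI)  [x≤a] = -6·(4/5)²·(3·2-(4/5))/(6·10000) = -26/78125 m
Load 3 — triangular load w₀=15 kN/m (0→w₀ over full span):
  y_3 = (w₀Lx³/12-w₀L²x²/6-w₀x⁵/(120L))/EI = (15·4·(4/5)³/12-15·4²·(4/5)²/6-15·(4/5)⁵/(120·4))/10000 = -4502/1953125 m
Load 4 — point force P=-15 kN at a=12/5 m (b=L-a=8/5):
  y_4 = -Px²(3a-x)/(6EI)  [x≤a] = -(-15)·(4/5)²·(3·(12/5)-(4/5))/(6·10000) = 16/15625 m
Superposition: y = Σ y_i = -14696/5859375 m ≈ -0.002508 m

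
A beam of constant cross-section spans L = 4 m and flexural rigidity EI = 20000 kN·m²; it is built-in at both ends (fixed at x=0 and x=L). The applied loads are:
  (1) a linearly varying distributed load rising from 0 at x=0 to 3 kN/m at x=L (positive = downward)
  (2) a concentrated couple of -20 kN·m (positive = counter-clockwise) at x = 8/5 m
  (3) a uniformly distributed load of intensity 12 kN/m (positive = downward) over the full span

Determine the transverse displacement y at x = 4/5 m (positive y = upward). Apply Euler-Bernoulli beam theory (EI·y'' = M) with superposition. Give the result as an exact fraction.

Load 1 — triangular load w₀=3 kN/m (0→w₀ over full span):
  y_1 = -w₀x²(L-x)²(x+2L)/(120LEI) = -3·(4/5)²·(4-(4/5))²·((4/5)+2·4)/(120·4·20000) = -176/9765625 m
Load 2 — applied couple M₀=-20 kN·m at a=8/5 m (b=L-a=12/5):
  y_2 = (R_Ax³/6 - M_Ax²/2)/EI  [x≤a] with R_A=-36/5, M_A=-12/5 = ((-36/5)·(4/5)³/6 - (-12/5)·(4/5)²/2)/20000 = 3/390625 m
Load 3 — uniform load w=12 kN/m over full span:
  y_3 = -wx²(L-x)²/(24EI) = -12·(4/5)²·(4-(4/5))²/(24·20000) = -64/390625 m
Superposition: y = Σ y_i = -1701/9765625 m ≈ -0.000174 m

y(4/5) = -1701/9765625 m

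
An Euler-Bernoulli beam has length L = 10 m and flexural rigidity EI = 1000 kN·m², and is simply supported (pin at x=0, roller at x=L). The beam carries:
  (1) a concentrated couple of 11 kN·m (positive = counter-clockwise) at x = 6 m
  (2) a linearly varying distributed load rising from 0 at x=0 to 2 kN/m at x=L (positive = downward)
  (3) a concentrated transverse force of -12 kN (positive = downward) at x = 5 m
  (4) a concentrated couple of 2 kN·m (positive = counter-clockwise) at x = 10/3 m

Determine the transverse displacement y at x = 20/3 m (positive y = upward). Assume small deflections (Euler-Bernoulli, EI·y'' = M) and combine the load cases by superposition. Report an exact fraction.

Load 1 — applied couple M₀=11 kN·m at a=6 m (b=L-a=4):
  y_1 = (M₀x³/(6L)-M₀(x-a)²/2+C₁x)/EI  [x>a] with C₁=M₀(3b²-L²)/(6L)=-143/15 = (11·(20/3)³/(6·10)-11·((20/3)-6)²/2+(-143/15)·(20/3))/1000 = -473/40500 m
Load 2 — triangular load w₀=2 kN/m (0→w₀ over full span):
  y_2 = -w₀x(7L⁴-10L²x²+3x⁴)/(360LEI) = -2·(20/3)·(7·10⁴-10·10²·(20/3)²+3·(20/3)⁴)/(360·10·1000) = -85/729 m
Load 3 — point force P=-12 kN at a=5 m (b=L-a=5):
  y_3 = -Pa(L-x)(2Lx-a²-x²)/(6LEI)  [x>a] = -(-12)·5·(10-(20/3))·(2·10·(20/3)-5²-(20/3)²)/(6·10·1000) = 23/108 m
Load 4 — applied couple M₀=2 kN·m at a=10/3 m (b=L-a=20/3):
  y_4 = (M₀x³/(6L)-M₀(x-a)²/2+C₁x)/EI  [x>a] with C₁=M₀(3b²-L²)/(6L)=10/9 = (2·(20/3)³/(6·10)-2·((20/3)-(10/3))²/2+(10/9)·(20/3))/1000 = 1/162 m
Superposition: y = Σ y_i = 16559/182250 m ≈ 0.090859 m

y(20/3) = 16559/182250 m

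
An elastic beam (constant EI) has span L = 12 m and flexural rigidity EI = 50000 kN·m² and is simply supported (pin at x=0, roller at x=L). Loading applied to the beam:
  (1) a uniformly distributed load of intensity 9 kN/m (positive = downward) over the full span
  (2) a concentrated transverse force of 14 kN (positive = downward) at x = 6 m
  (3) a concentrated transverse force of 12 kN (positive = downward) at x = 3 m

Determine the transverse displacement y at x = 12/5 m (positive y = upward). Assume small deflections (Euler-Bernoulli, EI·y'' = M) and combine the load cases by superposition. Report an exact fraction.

y(12/5) = -604863/15625000 m

Load 1 — uniform load w=9 kN/m over full span:
  y_1 = -wx(L³-2Lx²+x³)/(24EI) = -9·(12/5)·(12³-2·12·(12/5)²+(12/5)³)/(24·50000) = -56376/1953125 m
Load 2 — point force P=14 kN at a=6 m (b=L-a=6):
  y_2 = -Pbx(L²-b²-x²)/(6LEI)  [x≤a] = -14·6·(12/5)·(12²-6²-(12/5)²)/(6·12·50000) = -4473/781250 m
Load 3 — point force P=12 kN at a=3 m (b=L-a=9):
  y_3 = -Pbx(L²-b²-x²)/(6LEI)  [x≤a] = -12·9·(12/5)·(12²-9²-(12/5)²)/(6·12·50000) = -12879/3125000 m
Superposition: y = Σ y_i = -604863/15625000 m ≈ -0.038711 m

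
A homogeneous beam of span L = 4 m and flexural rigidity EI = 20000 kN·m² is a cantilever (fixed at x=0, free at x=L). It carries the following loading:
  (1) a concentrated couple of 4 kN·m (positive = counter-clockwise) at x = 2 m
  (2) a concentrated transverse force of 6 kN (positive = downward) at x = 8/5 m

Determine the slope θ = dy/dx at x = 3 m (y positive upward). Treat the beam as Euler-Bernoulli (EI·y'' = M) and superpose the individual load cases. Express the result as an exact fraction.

Load 1 — applied couple M₀=4 kN·m at a=2 m (b=L-a=2):
  θ_1 = M₀a/EI  [x>a] = 4·2/20000 = 1/2500 rad
Load 2 — point force P=6 kN at a=8/5 m (b=L-a=12/5):
  θ_2 = -Pa²/(2EI)  [x>a] = -6·(8/5)²/(2·20000) = -6/15625 rad
Superposition: θ = Σ θ_i = 1/62500 rad ≈ 0.000016 rad

θ(3) = 1/62500 rad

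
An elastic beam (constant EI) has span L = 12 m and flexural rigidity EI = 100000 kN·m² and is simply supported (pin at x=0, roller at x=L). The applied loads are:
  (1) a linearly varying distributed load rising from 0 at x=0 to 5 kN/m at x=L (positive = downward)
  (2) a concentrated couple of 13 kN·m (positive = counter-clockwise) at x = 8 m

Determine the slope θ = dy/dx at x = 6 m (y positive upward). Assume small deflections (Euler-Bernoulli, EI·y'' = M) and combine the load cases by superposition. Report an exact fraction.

θ(6) = -1/12000 rad

Load 1 — triangular load w₀=5 kN/m (0→w₀ over full span):
  θ_1 = -w₀(7L⁴-30L²x²+15x⁴)/(360LEI) = -5·(7·12⁴-30·12²·6²+15·6⁴)/(360·12·100000) = -21/200000 rad
Load 2 — applied couple M₀=13 kN·m at a=8 m (b=L-a=4):
  θ_2 = (M₀x²/(2L)+C₁)/EI  [x≤a] with C₁=M₀(3b²-L²)/(6L)=-52/3 = (13·6²/(2·12)+(-52/3))/100000 = 13/600000 rad
Superposition: θ = Σ θ_i = -1/12000 rad ≈ -0.000083 rad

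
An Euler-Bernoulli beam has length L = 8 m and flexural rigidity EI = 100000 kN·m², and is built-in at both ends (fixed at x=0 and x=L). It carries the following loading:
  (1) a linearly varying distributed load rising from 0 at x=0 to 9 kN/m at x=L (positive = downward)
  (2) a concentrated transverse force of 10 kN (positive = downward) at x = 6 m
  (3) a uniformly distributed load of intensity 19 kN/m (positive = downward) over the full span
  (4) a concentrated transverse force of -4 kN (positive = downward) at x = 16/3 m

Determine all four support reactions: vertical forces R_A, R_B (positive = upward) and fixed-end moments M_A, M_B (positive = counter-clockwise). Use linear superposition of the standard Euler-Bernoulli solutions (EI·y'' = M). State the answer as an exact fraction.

Load 1 — triangular load w₀=9 kN/m (0→w₀ over full span):
  R_A = 3w₀L/20 = 3·9·8/20 = 54/5 kN
  M_A = w₀L²/30 = 9·8²/30 = 96/5 kN·m
  R_B = 7w₀L/20 = 7·9·8/20 = 126/5 kN
  M_B = -w₀L²/20 = -9·8²/20 = -144/5 kN·m
Load 2 — point force P=10 kN at a=6 m (b=L-a=2):
  R_A = Pb²(3a+b)/L³ = 10·2²·(3·6+2)/8³ = 25/16 kN
  M_A = Pab²/L² = 10·6·2²/8² = 15/4 kN·m
  R_B = Pa²(a+3b)/L³ = 10·6²·(6+3·2)/8³ = 135/16 kN
  M_B = -Pa²b/L² = -10·6²·2/8² = -45/4 kN·m
Load 3 — uniform load w=19 kN/m over full span:
  R_A = wL/2 = 19·8/2 = 76 kN
  M_A = wL²/12 = 19·8²/12 = 304/3 kN·m
  R_B = wL/2 = 19·8/2 = 76 kN
  M_B = -wL²/12 = -19·8²/12 = -304/3 kN·m
Load 4 — point force P=-4 kN at a=16/3 m (b=L-a=8/3):
  R_A = Pb²(3a+b)/L³ = (-4)·(8/3)²·(3·(16/3)+(8/3))/8³ = -28/27 kN
  M_A = Pab²/L² = (-4)·(16/3)·(8/3)²/8² = -64/27 kN·m
  R_B = Pa²(a+3b)/L³ = (-4)·(16/3)²·((16/3)+3·(8/3))/8³ = -80/27 kN
  M_B = -Pa²b/L² = -(-4)·(16/3)²·(8/3)/8² = 128/27 kN·m
Superposition: R_A = 188623/2160 kN, M_A = 65833/540 kN·m, R_B = 230417/2160 kN, M_B = -73787/540 kN·m

R_A = 188623/2160 kN, M_A = 65833/540 kN·m, R_B = 230417/2160 kN, M_B = -73787/540 kN·m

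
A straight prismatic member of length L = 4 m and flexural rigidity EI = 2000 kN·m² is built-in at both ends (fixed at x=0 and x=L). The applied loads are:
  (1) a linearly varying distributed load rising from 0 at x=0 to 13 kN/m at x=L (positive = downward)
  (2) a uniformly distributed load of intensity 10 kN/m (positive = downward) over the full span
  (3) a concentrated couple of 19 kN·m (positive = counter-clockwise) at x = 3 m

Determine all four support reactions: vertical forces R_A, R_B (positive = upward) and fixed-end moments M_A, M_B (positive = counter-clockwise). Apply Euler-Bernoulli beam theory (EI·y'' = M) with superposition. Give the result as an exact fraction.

R_A = 5303/160 kN, M_A = 6289/240 kN·m, R_B = 5257/160 kN, M_B = -6551/240 kN·m

Load 1 — triangular load w₀=13 kN/m (0→w₀ over full span):
  R_A = 3w₀L/20 = 3·13·4/20 = 39/5 kN
  M_A = w₀L²/30 = 13·4²/30 = 104/15 kN·m
  R_B = 7w₀L/20 = 7·13·4/20 = 91/5 kN
  M_B = -w₀L²/20 = -13·4²/20 = -52/5 kN·m
Load 2 — uniform load w=10 kN/m over full span:
  R_A = wL/2 = 10·4/2 = 20 kN
  M_A = wL²/12 = 10·4²/12 = 40/3 kN·m
  R_B = wL/2 = 10·4/2 = 20 kN
  M_B = -wL²/12 = -10·4²/12 = -40/3 kN·m
Load 3 — applied couple M₀=19 kN·m at a=3 m (b=L-a=1):
  R_A = 6M₀ab/L³ = 6·19·3·1/4³ = 171/32 kN
  M_A = M₀b(2a-b)/L² = 19·1·(2·3-1)/4² = 95/16 kN·m
  R_B = -6M₀ab/L³ = -6·19·3·1/4³ = -171/32 kN
  M_B = M₀a(2b-a)/L² = 19·3·(2·1-3)/4² = -57/16 kN·m
Superposition: R_A = 5303/160 kN, M_A = 6289/240 kN·m, R_B = 5257/160 kN, M_B = -6551/240 kN·m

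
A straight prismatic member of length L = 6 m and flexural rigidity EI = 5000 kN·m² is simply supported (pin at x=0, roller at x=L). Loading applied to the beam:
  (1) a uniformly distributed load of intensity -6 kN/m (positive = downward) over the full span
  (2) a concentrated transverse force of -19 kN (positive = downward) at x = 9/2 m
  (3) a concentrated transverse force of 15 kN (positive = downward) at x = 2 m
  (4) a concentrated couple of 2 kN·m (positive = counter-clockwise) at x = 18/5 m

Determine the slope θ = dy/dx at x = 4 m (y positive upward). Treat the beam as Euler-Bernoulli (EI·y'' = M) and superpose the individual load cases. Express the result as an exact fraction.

θ(4) = -47491/12000000 rad

Load 1 — uniform load w=-6 kN/m over full span:
  θ_1 = -w(L³-6Lx²+4x³)/(24EI) = -(-6)·(6³-6·6·4²+4·4³)/(24·5000) = -13/2500 rad
Load 2 — point force P=-19 kN at a=9/2 m (b=L-a=3/2):
  θ_2 = -Pb(L²-b²-3x²)/(6LEI)  [x≤a] = -(-19)·(3/2)·(6²-(3/2)²-3·4²)/(6·6·5000) = -361/160000 rad
Load 3 — point force P=15 kN at a=2 m (b=L-a=4):
  θ_3 = -Pa(2L²-6Lx+3x²+a²)/(6LEI)  [x>a] = -15·2·(2·6²-6·6·4+3·4²+2²)/(6·6·5000) = 1/300 rad
Load 4 — applied couple M₀=2 kN·m at a=18/5 m (b=L-a=12/5):
  θ_4 = (M₀x²/(2L)-M₀(x-a)+C₁)/EI  [x>a] with C₁=M₀(3b²-L²)/(6L)=-26/25 = (2·4²/(2·6)-2·(4-(18/5))+(-26/25))/5000 = 31/187500 rad
Superposition: θ = Σ θ_i = -47491/12000000 rad ≈ -0.003958 rad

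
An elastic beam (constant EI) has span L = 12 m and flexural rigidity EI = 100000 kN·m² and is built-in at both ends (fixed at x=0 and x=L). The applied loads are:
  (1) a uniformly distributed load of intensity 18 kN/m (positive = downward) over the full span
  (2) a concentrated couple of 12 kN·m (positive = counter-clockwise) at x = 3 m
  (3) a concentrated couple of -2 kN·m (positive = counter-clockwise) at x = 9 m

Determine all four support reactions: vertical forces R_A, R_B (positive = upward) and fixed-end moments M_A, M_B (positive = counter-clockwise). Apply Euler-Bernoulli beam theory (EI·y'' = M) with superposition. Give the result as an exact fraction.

R_A = 1743/16 kN, M_A = 1705/8 kN·m, R_B = 1713/16 kN, M_B = -1695/8 kN·m

Load 1 — uniform load w=18 kN/m over full span:
  R_A = wL/2 = 18·12/2 = 108 kN
  M_A = wL²/12 = 18·12²/12 = 216 kN·m
  R_B = wL/2 = 18·12/2 = 108 kN
  M_B = -wL²/12 = -18·12²/12 = -216 kN·m
Load 2 — applied couple M₀=12 kN·m at a=3 m (b=L-a=9):
  R_A = 6M₀ab/L³ = 6·12·3·9/12³ = 9/8 kN
  M_A = M₀b(2a-b)/L² = 12·9·(2·3-9)/12² = -9/4 kN·m
  R_B = -6M₀ab/L³ = -6·12·3·9/12³ = -9/8 kN
  M_B = M₀a(2b-a)/L² = 12·3·(2·9-3)/12² = 15/4 kN·m
Load 3 — applied couple M₀=-2 kN·m at a=9 m (b=L-a=3):
  R_A = 6M₀ab/L³ = 6·(-2)·9·3/12³ = -3/16 kN
  M_A = M₀b(2a-b)/L² = (-2)·3·(2·9-3)/12² = -5/8 kN·m
  R_B = -6M₀ab/L³ = -6·(-2)·9·3/12³ = 3/16 kN
  M_B = M₀a(2b-a)/L² = (-2)·9·(2·3-9)/12² = 3/8 kN·m
Superposition: R_A = 1743/16 kN, M_A = 1705/8 kN·m, R_B = 1713/16 kN, M_B = -1695/8 kN·m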